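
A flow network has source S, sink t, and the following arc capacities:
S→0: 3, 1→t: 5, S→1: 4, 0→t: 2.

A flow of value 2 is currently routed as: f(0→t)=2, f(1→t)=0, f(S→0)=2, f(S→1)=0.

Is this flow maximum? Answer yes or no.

Residual path S→1→t has bottleneck 4 > 0.
Pushing 4 along it raises the flow to 6, so the given flow is not maximum.

No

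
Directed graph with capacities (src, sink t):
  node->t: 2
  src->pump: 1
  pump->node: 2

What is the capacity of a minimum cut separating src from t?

Max flow = 1 (via 1 augmenting path).
In the residual at optimum, the set reachable from src is {src}.
Cut edges: src->pump (cap 1). Sum = 1.

1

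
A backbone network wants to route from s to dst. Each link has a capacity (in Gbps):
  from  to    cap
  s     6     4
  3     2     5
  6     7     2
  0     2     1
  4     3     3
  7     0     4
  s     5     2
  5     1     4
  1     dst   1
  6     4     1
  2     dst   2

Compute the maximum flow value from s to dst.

3

Augment s→5→1→dst: bottleneck 1. Total 1.
Augment s→6→7→0→2→dst: bottleneck 1. Total 2.
Augment s→6→4→3→2→dst: bottleneck 1. Total 3.
No augmenting path remains in the residual graph.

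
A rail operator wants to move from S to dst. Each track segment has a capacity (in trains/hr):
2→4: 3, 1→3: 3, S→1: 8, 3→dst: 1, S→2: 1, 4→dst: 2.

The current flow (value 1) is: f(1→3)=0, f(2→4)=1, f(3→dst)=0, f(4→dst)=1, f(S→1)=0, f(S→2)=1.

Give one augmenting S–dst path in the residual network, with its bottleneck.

S→1→3→dst, bottleneck 1

Residual along S→1→3→dst: S→1: 8, 1→3: 3, 3→dst: 1.
Bottleneck = min = 1.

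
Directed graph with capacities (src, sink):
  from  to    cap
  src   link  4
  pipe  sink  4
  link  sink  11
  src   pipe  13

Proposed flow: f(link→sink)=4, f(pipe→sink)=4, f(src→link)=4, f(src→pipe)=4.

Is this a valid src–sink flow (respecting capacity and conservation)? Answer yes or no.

Every edge has 0 ≤ f(e) ≤ cap(e).
At each intermediate node, inflow equals outflow.

Yes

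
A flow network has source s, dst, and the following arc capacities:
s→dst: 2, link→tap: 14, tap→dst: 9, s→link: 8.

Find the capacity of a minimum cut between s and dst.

Max flow = 10 (via 2 augmenting paths).
In the residual at optimum, the set reachable from s is {s}.
Cut edges: s→link (cap 8), s→dst (cap 2). Sum = 10.

10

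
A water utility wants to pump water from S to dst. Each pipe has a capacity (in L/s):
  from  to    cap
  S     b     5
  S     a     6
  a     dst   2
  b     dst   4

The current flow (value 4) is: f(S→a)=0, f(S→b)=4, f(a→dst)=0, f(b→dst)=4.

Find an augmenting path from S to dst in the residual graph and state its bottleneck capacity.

S→a→dst, bottleneck 2

Residual along S→a→dst: S→a: 6, a→dst: 2.
Bottleneck = min = 2.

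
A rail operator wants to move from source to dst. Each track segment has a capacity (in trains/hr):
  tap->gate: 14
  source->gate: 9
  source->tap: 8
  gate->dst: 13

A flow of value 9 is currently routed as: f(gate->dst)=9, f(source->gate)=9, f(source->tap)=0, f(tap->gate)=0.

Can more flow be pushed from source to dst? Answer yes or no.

Residual path source->tap->gate->dst has bottleneck 4 > 0.
Pushing 4 along it raises the flow to 13, so the given flow is not maximum.

Yes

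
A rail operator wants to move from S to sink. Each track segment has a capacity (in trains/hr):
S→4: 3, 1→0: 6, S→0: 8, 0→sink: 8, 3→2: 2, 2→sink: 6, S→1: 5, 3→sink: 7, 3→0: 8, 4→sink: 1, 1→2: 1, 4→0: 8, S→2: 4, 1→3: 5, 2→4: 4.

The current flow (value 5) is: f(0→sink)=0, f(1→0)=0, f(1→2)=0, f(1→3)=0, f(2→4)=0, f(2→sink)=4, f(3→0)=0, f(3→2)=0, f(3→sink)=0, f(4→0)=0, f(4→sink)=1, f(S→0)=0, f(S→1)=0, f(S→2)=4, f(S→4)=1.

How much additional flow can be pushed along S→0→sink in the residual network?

8

Residual capacities along the path: S→0: 8, 0→sink: 8.
Minimum is 8.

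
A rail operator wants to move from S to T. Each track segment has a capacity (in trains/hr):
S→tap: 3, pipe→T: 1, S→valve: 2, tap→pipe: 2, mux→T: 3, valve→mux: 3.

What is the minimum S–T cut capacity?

3

Max flow = 3 (via 2 augmenting paths).
In the residual at optimum, the set reachable from S is {S, pipe, tap}.
Cut edges: S→valve (cap 2), pipe→T (cap 1). Sum = 3.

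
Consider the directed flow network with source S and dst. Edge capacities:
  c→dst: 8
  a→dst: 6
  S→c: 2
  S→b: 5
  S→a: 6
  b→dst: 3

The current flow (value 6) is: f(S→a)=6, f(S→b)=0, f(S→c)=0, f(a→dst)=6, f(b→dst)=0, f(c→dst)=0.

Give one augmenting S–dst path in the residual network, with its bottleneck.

Residual along S→c→dst: S→c: 2, c→dst: 8.
Bottleneck = min = 2.

S→c→dst, bottleneck 2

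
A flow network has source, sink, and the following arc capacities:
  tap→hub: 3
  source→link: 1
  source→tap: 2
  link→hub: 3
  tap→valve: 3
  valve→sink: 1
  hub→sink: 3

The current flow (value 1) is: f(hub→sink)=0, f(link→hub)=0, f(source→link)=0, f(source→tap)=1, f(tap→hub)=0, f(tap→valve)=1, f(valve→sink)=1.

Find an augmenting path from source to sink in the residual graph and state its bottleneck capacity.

Residual along source→tap→hub→sink: source→tap: 1, tap→hub: 3, hub→sink: 3.
Bottleneck = min = 1.

source→tap→hub→sink, bottleneck 1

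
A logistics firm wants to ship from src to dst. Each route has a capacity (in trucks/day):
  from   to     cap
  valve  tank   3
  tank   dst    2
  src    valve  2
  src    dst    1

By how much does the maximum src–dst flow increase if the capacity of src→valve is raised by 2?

0

Original max flow = 3.
Even with extra capacity on src→valve, another cut of capacity 3 remains binding.
New max flow = 3. Increase = 0.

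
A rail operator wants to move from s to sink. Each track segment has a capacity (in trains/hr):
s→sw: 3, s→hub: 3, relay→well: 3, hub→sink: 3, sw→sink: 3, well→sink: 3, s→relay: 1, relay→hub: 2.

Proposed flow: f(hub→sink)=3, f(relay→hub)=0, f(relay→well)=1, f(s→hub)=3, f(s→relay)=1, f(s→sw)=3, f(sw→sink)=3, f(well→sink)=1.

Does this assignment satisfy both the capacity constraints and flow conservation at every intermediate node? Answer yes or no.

Every edge has 0 ≤ f(e) ≤ cap(e).
At each intermediate node, inflow equals outflow.

Yes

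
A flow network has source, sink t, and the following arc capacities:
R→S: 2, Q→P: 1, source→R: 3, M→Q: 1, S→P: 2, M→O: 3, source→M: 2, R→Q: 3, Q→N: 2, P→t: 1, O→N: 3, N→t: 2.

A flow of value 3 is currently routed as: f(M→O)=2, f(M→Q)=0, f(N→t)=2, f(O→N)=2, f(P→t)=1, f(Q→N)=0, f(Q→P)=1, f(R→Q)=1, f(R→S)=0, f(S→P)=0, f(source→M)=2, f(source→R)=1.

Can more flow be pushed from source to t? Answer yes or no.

No

Residual reachable from source: {M, N, O, P, Q, R, S, source}; t is not reachable.
Saturated cut: N→t, P→t with total capacity 3 = current flow value. Flow is maximum.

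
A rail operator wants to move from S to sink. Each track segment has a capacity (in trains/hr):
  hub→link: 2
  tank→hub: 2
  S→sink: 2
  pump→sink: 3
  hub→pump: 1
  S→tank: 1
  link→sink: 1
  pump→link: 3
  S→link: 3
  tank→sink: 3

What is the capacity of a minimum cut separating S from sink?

4

Max flow = 4 (via 3 augmenting paths).
In the residual at optimum, the set reachable from S is {S, link}.
Cut edges: S→tank (cap 1), S→sink (cap 2), link→sink (cap 1). Sum = 4.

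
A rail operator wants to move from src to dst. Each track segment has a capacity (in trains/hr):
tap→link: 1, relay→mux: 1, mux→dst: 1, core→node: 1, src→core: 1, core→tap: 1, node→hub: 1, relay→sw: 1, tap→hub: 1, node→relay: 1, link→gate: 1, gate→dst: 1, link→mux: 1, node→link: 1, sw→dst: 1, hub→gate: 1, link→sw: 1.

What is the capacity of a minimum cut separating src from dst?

1

Max flow = 1 (via 1 augmenting path).
In the residual at optimum, the set reachable from src is {src}.
Cut edges: src→core (cap 1). Sum = 1.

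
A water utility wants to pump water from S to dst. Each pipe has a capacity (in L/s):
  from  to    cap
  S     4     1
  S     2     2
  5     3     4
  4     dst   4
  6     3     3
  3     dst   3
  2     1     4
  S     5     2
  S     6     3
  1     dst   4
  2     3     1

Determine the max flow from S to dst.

6

Augment S->4->dst: bottleneck 1. Total 1.
Augment S->6->3->dst: bottleneck 3. Total 4.
Augment S->2->1->dst: bottleneck 2. Total 6.
No augmenting path remains in the residual graph.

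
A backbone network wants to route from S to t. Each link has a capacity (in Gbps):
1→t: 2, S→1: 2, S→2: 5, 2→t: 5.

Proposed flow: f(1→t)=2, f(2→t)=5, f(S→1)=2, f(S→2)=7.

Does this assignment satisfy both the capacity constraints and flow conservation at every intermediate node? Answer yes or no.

No

Capacity violated on S→2: flow 7 > capacity 5.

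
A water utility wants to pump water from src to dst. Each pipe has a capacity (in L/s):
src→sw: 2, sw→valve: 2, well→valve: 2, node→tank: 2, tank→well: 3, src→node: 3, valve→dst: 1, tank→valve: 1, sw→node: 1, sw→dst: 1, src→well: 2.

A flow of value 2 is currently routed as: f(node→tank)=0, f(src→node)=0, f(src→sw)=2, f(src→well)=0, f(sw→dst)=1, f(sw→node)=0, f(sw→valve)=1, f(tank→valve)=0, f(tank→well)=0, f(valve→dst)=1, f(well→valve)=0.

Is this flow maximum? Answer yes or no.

Yes

Residual reachable from src: {node, src, sw, tank, valve, well}; dst is not reachable.
Saturated cut: sw→dst, valve→dst with total capacity 2 = current flow value. Flow is maximum.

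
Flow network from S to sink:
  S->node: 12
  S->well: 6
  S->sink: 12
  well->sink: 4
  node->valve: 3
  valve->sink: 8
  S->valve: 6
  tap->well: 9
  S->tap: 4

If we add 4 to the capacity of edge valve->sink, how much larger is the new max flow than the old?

Original max flow = 24.
After raising cap(valve->sink), augmenting paths through that edge carry 1 more unit.
New max flow = 25. Increase = 1.

1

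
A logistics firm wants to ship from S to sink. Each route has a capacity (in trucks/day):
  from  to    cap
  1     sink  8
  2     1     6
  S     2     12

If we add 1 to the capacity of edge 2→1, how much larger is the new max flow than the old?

Original max flow = 6.
After raising cap(2→1), augmenting paths through that edge carry 1 more unit.
New max flow = 7. Increase = 1.

1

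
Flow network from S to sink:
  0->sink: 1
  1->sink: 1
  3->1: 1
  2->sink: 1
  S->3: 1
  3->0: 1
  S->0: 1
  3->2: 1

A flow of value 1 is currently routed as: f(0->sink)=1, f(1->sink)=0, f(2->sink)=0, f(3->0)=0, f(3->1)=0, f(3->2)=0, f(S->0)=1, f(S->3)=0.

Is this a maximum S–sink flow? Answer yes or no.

No

Residual path S->3->2->sink has bottleneck 1 > 0.
Pushing 1 along it raises the flow to 2, so the given flow is not maximum.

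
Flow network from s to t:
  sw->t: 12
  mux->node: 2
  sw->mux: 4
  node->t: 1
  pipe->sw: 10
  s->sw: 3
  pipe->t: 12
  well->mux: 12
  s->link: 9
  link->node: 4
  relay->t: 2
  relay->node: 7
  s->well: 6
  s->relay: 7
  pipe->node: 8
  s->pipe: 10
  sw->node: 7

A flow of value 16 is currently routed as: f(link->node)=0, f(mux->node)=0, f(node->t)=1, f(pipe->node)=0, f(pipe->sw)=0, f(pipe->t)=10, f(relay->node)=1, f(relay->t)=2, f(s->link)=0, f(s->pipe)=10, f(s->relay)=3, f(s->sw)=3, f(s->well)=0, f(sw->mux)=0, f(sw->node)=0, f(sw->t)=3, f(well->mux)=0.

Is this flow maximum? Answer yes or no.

Yes

Residual reachable from s: {link, mux, node, relay, s, well}; t is not reachable.
Saturated cut: s->pipe, s->sw, relay->t, node->t with total capacity 16 = current flow value. Flow is maximum.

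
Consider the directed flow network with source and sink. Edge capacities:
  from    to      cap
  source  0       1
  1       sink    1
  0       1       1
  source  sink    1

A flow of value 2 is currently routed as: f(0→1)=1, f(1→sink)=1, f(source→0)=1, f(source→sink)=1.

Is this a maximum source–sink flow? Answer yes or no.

Residual reachable from source: {source}; sink is not reachable.
Saturated cut: source→0, source→sink with total capacity 2 = current flow value. Flow is maximum.

Yes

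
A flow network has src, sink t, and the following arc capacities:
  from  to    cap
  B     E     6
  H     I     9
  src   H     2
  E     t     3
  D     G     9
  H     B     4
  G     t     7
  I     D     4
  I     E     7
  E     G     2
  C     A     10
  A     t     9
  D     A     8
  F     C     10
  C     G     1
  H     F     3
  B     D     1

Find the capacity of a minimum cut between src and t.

Max flow = 2 (via 1 augmenting path).
In the residual at optimum, the set reachable from src is {src}.
Cut edges: src→H (cap 2). Sum = 2.

2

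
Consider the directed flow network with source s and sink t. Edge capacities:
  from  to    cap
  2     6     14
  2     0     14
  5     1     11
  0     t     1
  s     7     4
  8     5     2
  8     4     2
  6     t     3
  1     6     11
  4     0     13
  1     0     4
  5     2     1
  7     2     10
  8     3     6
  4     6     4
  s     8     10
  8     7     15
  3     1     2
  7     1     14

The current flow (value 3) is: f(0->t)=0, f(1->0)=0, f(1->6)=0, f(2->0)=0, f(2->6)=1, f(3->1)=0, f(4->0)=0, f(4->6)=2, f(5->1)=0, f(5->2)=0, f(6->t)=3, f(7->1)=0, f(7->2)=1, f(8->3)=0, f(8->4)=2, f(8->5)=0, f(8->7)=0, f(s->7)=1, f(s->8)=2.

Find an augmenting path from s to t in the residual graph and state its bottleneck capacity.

Residual along s->7->2->0->t: s->7: 3, 7->2: 9, 2->0: 14, 0->t: 1.
Bottleneck = min = 1.

s->7->2->0->t, bottleneck 1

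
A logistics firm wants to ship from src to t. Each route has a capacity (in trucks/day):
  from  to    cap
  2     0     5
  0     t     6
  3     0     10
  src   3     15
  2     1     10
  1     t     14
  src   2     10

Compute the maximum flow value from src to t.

Augment src→2→1→t: bottleneck 10. Total 10.
Augment src→3→0→t: bottleneck 6. Total 16.
No augmenting path remains in the residual graph.

16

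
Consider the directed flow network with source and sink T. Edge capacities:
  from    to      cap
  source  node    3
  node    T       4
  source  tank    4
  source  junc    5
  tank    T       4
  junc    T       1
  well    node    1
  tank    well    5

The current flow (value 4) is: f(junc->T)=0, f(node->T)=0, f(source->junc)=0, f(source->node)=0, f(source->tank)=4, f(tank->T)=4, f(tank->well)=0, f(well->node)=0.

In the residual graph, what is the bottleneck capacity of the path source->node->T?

Residual capacities along the path: source->node: 3, node->T: 4.
Minimum is 3.

3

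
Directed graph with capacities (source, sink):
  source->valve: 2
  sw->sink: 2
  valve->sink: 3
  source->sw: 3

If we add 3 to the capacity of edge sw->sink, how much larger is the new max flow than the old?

Original max flow = 4.
After raising cap(sw->sink), augmenting paths through that edge carry 1 more unit.
New max flow = 5. Increase = 1.

1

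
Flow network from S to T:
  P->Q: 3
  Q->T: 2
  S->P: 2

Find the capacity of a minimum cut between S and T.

2

Max flow = 2 (via 1 augmenting path).
In the residual at optimum, the set reachable from S is {S}.
Cut edges: S->P (cap 2). Sum = 2.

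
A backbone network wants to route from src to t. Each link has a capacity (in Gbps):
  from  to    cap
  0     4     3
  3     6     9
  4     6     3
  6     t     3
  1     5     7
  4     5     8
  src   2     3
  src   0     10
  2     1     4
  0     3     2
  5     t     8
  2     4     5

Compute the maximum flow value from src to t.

Augment src->0->3->6->t: bottleneck 2. Total 2.
Augment src->0->4->6->t: bottleneck 1. Total 3.
Augment src->0->4->5->t: bottleneck 2. Total 5.
Augment src->2->4->5->t: bottleneck 3. Total 8.
No augmenting path remains in the residual graph.

8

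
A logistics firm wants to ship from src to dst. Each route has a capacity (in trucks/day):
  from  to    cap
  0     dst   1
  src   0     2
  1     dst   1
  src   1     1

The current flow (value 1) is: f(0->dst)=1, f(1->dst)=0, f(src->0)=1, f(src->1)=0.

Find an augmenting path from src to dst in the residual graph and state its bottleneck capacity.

Residual along src->1->dst: src->1: 1, 1->dst: 1.
Bottleneck = min = 1.

src->1->dst, bottleneck 1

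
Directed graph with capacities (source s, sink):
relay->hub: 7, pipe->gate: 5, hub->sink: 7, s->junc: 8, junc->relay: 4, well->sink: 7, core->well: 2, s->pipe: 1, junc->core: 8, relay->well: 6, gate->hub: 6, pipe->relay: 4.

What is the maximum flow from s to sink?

Augment s->pipe->gate->hub->sink: bottleneck 1. Total 1.
Augment s->junc->relay->hub->sink: bottleneck 4. Total 5.
Augment s->junc->core->well->sink: bottleneck 2. Total 7.
No augmenting path remains in the residual graph.

7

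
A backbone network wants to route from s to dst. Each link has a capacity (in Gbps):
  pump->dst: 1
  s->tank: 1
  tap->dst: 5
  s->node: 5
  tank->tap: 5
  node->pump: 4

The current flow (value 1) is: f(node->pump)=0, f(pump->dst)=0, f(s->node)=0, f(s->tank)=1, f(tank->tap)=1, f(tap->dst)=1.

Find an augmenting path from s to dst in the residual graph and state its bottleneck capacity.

Residual along s->node->pump->dst: s->node: 5, node->pump: 4, pump->dst: 1.
Bottleneck = min = 1.

s->node->pump->dst, bottleneck 1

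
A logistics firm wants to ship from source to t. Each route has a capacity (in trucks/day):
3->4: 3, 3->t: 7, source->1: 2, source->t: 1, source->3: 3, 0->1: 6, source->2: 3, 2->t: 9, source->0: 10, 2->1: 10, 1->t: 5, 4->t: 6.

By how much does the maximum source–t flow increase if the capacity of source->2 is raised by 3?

Original max flow = 12.
After raising cap(source->2), augmenting paths through that edge carry 3 more units.
New max flow = 15. Increase = 3.

3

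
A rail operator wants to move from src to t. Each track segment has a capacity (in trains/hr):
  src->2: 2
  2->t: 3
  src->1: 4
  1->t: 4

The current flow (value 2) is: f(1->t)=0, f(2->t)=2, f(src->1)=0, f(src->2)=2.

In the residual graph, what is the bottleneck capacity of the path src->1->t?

Residual capacities along the path: src->1: 4, 1->t: 4.
Minimum is 4.

4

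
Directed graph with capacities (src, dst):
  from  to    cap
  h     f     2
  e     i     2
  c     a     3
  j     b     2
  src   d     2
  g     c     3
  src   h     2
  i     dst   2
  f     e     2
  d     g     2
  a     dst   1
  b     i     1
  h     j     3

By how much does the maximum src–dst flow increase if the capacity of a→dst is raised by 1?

Original max flow = 3.
After raising cap(a→dst), augmenting paths through that edge carry 1 more unit.
New max flow = 4. Increase = 1.

1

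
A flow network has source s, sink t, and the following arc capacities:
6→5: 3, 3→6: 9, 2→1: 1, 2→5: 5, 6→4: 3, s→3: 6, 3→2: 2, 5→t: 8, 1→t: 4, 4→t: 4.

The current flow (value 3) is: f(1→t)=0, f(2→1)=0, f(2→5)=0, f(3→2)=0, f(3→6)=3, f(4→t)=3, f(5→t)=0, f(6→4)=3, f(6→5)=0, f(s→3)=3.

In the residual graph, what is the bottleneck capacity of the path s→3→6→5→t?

Residual capacities along the path: s→3: 3, 3→6: 6, 6→5: 3, 5→t: 8.
Minimum is 3.

3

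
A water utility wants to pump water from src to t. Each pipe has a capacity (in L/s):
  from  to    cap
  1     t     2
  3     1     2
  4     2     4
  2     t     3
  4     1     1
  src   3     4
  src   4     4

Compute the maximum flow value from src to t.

5

Augment src→4→2→t: bottleneck 3. Total 3.
Augment src→4→1→t: bottleneck 1. Total 4.
Augment src→3→1→t: bottleneck 1. Total 5.
No augmenting path remains in the residual graph.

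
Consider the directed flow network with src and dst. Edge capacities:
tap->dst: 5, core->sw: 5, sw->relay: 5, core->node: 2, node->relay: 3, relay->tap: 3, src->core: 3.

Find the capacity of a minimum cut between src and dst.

Max flow = 3 (via 1 augmenting path).
In the residual at optimum, the set reachable from src is {src}.
Cut edges: src->core (cap 3). Sum = 3.

3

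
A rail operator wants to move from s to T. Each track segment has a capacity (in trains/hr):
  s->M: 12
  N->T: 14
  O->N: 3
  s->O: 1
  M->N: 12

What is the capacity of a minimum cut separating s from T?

Max flow = 13 (via 2 augmenting paths).
In the residual at optimum, the set reachable from s is {s}.
Cut edges: s->M (cap 12), s->O (cap 1). Sum = 13.

13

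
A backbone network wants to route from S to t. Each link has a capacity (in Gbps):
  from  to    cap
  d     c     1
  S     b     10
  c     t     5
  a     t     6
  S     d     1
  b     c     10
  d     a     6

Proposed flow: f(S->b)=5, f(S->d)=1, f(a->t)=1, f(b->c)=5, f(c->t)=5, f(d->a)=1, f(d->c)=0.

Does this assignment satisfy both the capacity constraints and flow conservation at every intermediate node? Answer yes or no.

Every edge has 0 ≤ f(e) ≤ cap(e).
At each intermediate node, inflow equals outflow.

Yes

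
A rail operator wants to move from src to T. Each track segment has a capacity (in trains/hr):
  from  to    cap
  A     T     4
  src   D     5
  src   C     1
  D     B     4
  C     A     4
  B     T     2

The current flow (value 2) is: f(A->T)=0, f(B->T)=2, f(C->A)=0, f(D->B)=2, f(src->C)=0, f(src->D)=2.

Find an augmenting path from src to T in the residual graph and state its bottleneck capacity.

Residual along src->C->A->T: src->C: 1, C->A: 4, A->T: 4.
Bottleneck = min = 1.

src->C->A->T, bottleneck 1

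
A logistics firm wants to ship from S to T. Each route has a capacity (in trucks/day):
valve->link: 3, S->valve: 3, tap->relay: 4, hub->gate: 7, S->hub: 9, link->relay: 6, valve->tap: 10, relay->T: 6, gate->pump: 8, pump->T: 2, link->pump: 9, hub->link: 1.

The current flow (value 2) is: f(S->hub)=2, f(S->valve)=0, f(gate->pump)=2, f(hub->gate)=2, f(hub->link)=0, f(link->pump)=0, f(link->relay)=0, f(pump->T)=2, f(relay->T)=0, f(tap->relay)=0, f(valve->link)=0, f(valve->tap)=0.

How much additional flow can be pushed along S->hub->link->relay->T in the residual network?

Residual capacities along the path: S->hub: 7, hub->link: 1, link->relay: 6, relay->T: 6.
Minimum is 1.

1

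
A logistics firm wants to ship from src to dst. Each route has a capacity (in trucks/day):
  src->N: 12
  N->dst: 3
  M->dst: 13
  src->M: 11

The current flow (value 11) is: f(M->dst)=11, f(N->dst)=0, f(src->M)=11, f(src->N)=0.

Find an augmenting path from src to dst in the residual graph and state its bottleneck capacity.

src->N->dst, bottleneck 3

Residual along src->N->dst: src->N: 12, N->dst: 3.
Bottleneck = min = 3.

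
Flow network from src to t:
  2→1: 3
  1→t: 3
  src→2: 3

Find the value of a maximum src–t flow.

Augment src→2→1→t: bottleneck 3. Total 3.
No augmenting path remains in the residual graph.

3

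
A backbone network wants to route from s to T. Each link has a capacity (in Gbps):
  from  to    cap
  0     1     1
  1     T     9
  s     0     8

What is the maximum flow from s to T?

1

Augment s→0→1→T: bottleneck 1. Total 1.
No augmenting path remains in the residual graph.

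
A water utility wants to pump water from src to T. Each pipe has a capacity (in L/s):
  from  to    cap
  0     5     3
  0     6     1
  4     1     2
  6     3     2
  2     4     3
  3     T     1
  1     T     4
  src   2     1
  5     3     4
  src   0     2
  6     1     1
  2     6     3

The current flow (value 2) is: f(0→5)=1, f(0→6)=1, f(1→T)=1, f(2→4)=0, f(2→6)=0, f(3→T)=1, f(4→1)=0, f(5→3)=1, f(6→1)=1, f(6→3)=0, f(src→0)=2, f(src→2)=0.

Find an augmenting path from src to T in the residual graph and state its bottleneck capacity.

src→2→4→1→T, bottleneck 1

Residual along src→2→4→1→T: src→2: 1, 2→4: 3, 4→1: 2, 1→T: 3.
Bottleneck = min = 1.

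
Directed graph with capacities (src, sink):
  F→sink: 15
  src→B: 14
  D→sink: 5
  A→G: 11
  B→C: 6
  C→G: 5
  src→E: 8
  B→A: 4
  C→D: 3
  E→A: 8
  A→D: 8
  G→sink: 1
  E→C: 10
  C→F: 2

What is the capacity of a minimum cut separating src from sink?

Max flow = 8 (via 4 augmenting paths).
In the residual at optimum, the set reachable from src is {A, B, C, D, E, G, src}.
Cut edges: C→F (cap 2), D→sink (cap 5), G→sink (cap 1). Sum = 8.

8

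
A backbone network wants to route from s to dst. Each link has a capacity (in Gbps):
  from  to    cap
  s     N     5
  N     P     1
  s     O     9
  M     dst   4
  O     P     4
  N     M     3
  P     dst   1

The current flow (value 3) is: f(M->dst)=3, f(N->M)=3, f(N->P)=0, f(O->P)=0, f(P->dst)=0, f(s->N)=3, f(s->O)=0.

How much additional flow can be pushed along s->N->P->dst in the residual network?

1

Residual capacities along the path: s->N: 2, N->P: 1, P->dst: 1.
Minimum is 1.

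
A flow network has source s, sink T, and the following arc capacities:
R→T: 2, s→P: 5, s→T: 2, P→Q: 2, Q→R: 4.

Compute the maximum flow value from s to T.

Augment s→T: bottleneck 2. Total 2.
Augment s→P→Q→R→T: bottleneck 2. Total 4.
No augmenting path remains in the residual graph.

4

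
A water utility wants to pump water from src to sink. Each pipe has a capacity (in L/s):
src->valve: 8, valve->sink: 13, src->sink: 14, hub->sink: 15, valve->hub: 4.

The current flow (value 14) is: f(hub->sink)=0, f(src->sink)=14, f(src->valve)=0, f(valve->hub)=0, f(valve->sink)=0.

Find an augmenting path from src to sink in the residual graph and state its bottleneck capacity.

src->valve->sink, bottleneck 8

Residual along src->valve->sink: src->valve: 8, valve->sink: 13.
Bottleneck = min = 8.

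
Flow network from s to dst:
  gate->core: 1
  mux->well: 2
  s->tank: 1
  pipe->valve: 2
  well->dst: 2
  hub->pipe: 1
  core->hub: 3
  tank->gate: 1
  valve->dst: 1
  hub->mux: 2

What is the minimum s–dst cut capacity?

Max flow = 1 (via 1 augmenting path).
In the residual at optimum, the set reachable from s is {s}.
Cut edges: s->tank (cap 1). Sum = 1.

1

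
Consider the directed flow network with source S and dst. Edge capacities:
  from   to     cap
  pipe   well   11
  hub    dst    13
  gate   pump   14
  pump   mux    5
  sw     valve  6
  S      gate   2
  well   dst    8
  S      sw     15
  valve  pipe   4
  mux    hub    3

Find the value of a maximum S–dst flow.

6

Augment S->gate->pump->mux->hub->dst: bottleneck 2. Total 2.
Augment S->sw->valve->pipe->well->dst: bottleneck 4. Total 6.
No augmenting path remains in the residual graph.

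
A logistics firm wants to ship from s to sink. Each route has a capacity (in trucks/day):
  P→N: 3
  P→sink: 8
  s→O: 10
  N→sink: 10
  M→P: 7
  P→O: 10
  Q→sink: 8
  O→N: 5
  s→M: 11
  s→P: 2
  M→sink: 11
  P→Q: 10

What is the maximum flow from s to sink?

Augment s→M→sink: bottleneck 11. Total 11.
Augment s→P→sink: bottleneck 2. Total 13.
Augment s→O→N→sink: bottleneck 5. Total 18.
No augmenting path remains in the residual graph.

18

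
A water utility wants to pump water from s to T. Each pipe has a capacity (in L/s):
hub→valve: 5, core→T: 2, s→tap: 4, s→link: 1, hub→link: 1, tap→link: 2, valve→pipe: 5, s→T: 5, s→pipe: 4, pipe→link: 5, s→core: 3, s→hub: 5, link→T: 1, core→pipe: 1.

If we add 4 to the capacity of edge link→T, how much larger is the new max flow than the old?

4

Original max flow = 8.
After raising cap(link→T), augmenting paths through that edge carry 4 more units.
New max flow = 12. Increase = 4.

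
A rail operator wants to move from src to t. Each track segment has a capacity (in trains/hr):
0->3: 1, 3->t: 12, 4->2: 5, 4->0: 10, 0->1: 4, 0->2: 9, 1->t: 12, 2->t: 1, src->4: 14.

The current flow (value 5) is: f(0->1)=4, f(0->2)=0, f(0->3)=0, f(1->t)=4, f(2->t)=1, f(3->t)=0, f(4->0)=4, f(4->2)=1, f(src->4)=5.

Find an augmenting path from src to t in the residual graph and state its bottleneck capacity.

src->4->0->3->t, bottleneck 1

Residual along src->4->0->3->t: src->4: 9, 4->0: 6, 0->3: 1, 3->t: 12.
Bottleneck = min = 1.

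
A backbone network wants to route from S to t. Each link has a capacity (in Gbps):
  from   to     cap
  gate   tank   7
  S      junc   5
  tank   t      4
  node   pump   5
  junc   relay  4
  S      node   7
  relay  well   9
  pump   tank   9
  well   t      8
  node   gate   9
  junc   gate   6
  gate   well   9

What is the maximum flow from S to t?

12

Augment S->node->pump->tank->t: bottleneck 4. Total 4.
Augment S->node->gate->well->t: bottleneck 3. Total 7.
Augment S->junc->gate->well->t: bottleneck 5. Total 12.
No augmenting path remains in the residual graph.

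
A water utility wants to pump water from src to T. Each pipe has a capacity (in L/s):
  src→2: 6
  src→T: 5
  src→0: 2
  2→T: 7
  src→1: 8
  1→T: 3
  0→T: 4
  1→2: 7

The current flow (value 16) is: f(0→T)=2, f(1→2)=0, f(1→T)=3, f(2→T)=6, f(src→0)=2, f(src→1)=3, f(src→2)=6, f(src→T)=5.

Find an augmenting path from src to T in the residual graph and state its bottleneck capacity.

src→1→2→T, bottleneck 1

Residual along src→1→2→T: src→1: 5, 1→2: 7, 2→T: 1.
Bottleneck = min = 1.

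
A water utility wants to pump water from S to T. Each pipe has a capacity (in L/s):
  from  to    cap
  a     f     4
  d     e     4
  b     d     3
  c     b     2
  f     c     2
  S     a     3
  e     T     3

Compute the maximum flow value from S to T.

2

Augment S->a->f->c->b->d->e->T: bottleneck 2. Total 2.
No augmenting path remains in the residual graph.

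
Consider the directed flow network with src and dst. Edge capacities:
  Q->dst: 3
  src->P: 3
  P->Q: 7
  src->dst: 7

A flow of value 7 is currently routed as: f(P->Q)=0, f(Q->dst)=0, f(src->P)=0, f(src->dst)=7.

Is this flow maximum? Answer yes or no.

Residual path src->P->Q->dst has bottleneck 3 > 0.
Pushing 3 along it raises the flow to 10, so the given flow is not maximum.

No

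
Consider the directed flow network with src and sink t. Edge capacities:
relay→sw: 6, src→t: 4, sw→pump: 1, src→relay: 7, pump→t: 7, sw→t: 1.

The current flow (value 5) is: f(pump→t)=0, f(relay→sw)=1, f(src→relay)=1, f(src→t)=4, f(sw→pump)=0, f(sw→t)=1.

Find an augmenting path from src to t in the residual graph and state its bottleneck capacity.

src→relay→sw→pump→t, bottleneck 1

Residual along src→relay→sw→pump→t: src→relay: 6, relay→sw: 5, sw→pump: 1, pump→t: 7.
Bottleneck = min = 1.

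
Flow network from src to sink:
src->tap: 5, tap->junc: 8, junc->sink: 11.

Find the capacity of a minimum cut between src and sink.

Max flow = 5 (via 1 augmenting path).
In the residual at optimum, the set reachable from src is {src}.
Cut edges: src->tap (cap 5). Sum = 5.

5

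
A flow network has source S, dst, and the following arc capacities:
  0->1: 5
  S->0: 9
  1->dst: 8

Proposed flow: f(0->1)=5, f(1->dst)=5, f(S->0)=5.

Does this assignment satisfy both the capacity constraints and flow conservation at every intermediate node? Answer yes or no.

Every edge has 0 ≤ f(e) ≤ cap(e).
At each intermediate node, inflow equals outflow.

Yes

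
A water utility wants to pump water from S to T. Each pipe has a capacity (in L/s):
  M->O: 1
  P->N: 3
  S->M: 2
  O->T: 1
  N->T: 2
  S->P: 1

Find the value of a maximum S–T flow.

Augment S->M->O->T: bottleneck 1. Total 1.
Augment S->P->N->T: bottleneck 1. Total 2.
No augmenting path remains in the residual graph.

2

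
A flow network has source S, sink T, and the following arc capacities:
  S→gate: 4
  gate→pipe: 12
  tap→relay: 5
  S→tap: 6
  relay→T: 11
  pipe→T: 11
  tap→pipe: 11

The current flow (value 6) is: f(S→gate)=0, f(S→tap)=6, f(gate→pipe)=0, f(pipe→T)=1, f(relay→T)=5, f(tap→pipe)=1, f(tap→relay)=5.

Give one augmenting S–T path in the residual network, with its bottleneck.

S→gate→pipe→T, bottleneck 4

Residual along S→gate→pipe→T: S→gate: 4, gate→pipe: 12, pipe→T: 10.
Bottleneck = min = 4.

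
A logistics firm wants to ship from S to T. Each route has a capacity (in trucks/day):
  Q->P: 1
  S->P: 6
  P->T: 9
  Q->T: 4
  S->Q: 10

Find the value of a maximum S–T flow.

11

Augment S->Q->T: bottleneck 4. Total 4.
Augment S->P->T: bottleneck 6. Total 10.
Augment S->Q->P->T: bottleneck 1. Total 11.
No augmenting path remains in the residual graph.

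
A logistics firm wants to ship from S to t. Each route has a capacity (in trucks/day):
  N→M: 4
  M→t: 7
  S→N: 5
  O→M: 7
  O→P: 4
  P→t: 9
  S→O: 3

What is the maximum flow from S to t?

Augment S→O→P→t: bottleneck 3. Total 3.
Augment S→N→M→t: bottleneck 4. Total 7.
No augmenting path remains in the residual graph.

7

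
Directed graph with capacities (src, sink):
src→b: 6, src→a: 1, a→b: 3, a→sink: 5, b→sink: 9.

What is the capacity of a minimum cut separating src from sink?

7

Max flow = 7 (via 2 augmenting paths).
In the residual at optimum, the set reachable from src is {src}.
Cut edges: src→a (cap 1), src→b (cap 6). Sum = 7.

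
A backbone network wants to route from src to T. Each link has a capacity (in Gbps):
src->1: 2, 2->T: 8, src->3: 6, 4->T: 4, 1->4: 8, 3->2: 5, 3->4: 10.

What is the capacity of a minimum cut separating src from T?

Max flow = 8 (via 3 augmenting paths).
In the residual at optimum, the set reachable from src is {src}.
Cut edges: src->3 (cap 6), src->1 (cap 2). Sum = 8.

8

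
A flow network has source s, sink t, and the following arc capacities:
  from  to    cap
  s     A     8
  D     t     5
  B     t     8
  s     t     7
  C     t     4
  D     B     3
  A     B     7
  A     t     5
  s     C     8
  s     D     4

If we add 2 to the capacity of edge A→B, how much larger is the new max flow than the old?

Original max flow = 23.
Edge A→B does not cross the min cut (source side {C, s}), so extra capacity there cannot help.
New max flow = 23. Increase = 0.

0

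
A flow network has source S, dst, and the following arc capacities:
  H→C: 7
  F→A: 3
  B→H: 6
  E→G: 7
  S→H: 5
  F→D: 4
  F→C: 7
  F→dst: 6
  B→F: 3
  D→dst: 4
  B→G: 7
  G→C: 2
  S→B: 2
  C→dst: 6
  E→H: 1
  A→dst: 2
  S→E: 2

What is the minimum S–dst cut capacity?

Max flow = 8 (via 3 augmenting paths).
In the residual at optimum, the set reachable from S is {C, E, G, H, S}.
Cut edges: S→B (cap 2), C→dst (cap 6). Sum = 8.

8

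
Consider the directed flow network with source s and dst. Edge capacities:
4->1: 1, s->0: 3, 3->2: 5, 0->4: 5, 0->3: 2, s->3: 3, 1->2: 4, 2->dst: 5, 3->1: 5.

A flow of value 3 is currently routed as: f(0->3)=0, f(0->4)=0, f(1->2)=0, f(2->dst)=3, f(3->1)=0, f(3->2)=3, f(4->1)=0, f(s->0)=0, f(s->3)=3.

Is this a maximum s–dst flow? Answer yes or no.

Residual path s->0->3->2->dst has bottleneck 2 > 0.
Pushing 2 along it raises the flow to 5, so the given flow is not maximum.

No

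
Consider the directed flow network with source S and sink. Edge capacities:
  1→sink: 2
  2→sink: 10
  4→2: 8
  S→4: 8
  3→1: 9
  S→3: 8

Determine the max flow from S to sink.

Augment S→4→2→sink: bottleneck 8. Total 8.
Augment S→3→1→sink: bottleneck 2. Total 10.
No augmenting path remains in the residual graph.

10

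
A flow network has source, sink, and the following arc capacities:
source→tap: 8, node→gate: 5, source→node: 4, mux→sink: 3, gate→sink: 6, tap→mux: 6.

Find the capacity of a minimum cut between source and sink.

Max flow = 7 (via 2 augmenting paths).
In the residual at optimum, the set reachable from source is {mux, source, tap}.
Cut edges: source→node (cap 4), mux→sink (cap 3). Sum = 7.

7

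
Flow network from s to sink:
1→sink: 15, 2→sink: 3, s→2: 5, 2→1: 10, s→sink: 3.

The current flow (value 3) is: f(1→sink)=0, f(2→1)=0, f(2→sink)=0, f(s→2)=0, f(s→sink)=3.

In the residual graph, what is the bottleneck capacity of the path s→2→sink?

Residual capacities along the path: s→2: 5, 2→sink: 3.
Minimum is 3.

3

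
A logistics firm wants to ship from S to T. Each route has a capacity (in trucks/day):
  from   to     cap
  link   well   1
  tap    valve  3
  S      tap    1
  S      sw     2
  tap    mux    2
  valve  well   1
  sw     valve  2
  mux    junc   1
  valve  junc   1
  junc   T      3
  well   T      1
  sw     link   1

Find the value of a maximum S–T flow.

Augment S→tap→mux→junc→T: bottleneck 1. Total 1.
Augment S→sw→valve→junc→T: bottleneck 1. Total 2.
Augment S→sw→valve→well→T: bottleneck 1. Total 3.
No augmenting path remains in the residual graph.

3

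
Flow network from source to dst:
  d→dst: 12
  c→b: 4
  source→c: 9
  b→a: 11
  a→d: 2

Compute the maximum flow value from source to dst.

Augment source→c→b→a→d→dst: bottleneck 2. Total 2.
No augmenting path remains in the residual graph.

2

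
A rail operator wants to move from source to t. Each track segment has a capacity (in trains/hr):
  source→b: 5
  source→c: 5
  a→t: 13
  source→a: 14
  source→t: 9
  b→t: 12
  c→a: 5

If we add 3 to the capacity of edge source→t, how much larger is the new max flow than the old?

Original max flow = 27.
After raising cap(source→t), augmenting paths through that edge carry 3 more units.
New max flow = 30. Increase = 3.

3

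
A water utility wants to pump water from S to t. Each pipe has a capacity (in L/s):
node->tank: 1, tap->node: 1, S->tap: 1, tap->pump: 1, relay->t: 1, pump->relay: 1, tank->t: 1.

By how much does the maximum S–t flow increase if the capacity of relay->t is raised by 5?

0

Original max flow = 1.
Edge relay->t does not cross the min cut (source side {S}), so extra capacity there cannot help.
New max flow = 1. Increase = 0.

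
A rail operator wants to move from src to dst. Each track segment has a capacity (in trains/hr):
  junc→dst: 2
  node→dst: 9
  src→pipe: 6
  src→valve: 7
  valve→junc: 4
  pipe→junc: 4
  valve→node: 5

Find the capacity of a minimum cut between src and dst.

7

Max flow = 7 (via 2 augmenting paths).
In the residual at optimum, the set reachable from src is {junc, pipe, src, valve}.
Cut edges: valve→node (cap 5), junc→dst (cap 2). Sum = 7.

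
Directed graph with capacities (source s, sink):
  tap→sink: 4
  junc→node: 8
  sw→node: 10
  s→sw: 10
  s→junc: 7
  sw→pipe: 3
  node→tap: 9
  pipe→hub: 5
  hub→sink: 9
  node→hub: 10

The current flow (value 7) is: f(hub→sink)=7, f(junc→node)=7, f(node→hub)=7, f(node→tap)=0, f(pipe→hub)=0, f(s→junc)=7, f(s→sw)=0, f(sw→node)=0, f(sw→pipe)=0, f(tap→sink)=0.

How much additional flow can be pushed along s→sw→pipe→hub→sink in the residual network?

2

Residual capacities along the path: s→sw: 10, sw→pipe: 3, pipe→hub: 5, hub→sink: 2.
Minimum is 2.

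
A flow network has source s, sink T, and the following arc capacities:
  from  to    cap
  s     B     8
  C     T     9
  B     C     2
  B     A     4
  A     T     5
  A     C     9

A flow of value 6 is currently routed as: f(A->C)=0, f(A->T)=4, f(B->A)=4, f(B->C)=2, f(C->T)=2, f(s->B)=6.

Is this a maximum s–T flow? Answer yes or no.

Yes

Residual reachable from s: {B, s}; T is not reachable.
Saturated cut: B->A, B->C with total capacity 6 = current flow value. Flow is maximum.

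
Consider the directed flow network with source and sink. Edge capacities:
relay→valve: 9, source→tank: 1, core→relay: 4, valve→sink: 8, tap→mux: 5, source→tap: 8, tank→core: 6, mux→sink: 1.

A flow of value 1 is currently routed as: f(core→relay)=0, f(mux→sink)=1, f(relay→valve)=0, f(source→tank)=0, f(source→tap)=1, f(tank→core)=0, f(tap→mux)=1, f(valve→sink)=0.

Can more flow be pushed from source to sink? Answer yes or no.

Residual path source→tank→core→relay→valve→sink has bottleneck 1 > 0.
Pushing 1 along it raises the flow to 2, so the given flow is not maximum.

Yes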